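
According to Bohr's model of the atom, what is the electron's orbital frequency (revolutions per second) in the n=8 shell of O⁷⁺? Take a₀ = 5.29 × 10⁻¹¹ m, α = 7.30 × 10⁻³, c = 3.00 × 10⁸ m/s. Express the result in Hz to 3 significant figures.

8.24 × 10¹⁴ Hz

r = n²a₀/Z = 4.23 × 10⁻¹⁰ m, v = Zαc/n = 2.19 × 10⁶ m/s
f = v/(2πr) = 8.24 × 10¹⁴ Hz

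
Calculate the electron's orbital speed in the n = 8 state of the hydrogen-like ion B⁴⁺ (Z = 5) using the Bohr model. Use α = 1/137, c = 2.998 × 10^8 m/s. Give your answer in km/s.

1368 km/s

v_n = Zαc/n = 5 × 0.007299 × 2.998 × 10^8 / 8
    = 1368 km/s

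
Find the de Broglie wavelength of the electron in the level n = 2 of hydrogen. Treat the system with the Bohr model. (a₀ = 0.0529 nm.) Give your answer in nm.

0.665 nm

The Bohr quantisation condition is nλ = 2πr_n.
r_n = n²a₀/Z = 0.212 nm
λ = 2πr_n/n = 2π·0.212/2 = 0.665 nm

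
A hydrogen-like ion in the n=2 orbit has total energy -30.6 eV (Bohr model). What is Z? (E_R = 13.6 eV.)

E_n = −E_R Z²/n² ⇒ Z² = −E_n n²/E_R = 30.6 × 2² / 13.6 ≈ 9.00
Z = 3

3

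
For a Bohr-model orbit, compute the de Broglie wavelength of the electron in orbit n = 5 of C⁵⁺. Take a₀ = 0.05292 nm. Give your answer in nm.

0.2771 nm

The Bohr quantisation condition is nλ = 2πr_n.
r_n = n²a₀/Z = 0.2205 nm
λ = 2πr_n/n = 2π·0.2205/5 = 0.2771 nm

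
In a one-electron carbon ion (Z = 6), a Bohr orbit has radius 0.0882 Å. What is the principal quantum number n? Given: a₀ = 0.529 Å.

r_n = n²a₀/Z ⇒ n² = rZ/a₀ = 0.0882 × 6 / 0.529 ≈ 1.00
n = 1

1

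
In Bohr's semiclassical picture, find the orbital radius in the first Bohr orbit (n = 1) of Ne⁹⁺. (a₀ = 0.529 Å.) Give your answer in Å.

r_n = n²a₀/Z = 1² × 0.529 / 10
    = 1 × 0.529 / 10 = 0.0529 Å

0.0529 Å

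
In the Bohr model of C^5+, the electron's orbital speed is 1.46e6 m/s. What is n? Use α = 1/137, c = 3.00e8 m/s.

v_n = Zαc/n ⇒ n = Zαc/v = 6 × 0.00730 × 3.00e8 / 1.46e6 ≈ 9.00
n = 9

9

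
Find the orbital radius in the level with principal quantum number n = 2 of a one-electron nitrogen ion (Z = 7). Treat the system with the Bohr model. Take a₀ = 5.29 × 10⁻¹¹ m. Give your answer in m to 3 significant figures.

3.02 × 10⁻¹¹ m

r_n = n²a₀/Z = 2² × 5.29 × 10⁻¹¹ / 7
    = 4 × 5.29 × 10⁻¹¹ / 7 = 3.02 × 10⁻¹¹ m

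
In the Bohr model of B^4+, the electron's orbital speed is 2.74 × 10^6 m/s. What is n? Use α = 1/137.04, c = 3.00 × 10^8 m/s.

v_n = Zαc/n ⇒ n = Zαc/v = 5 × 0.00730 × 3.00 × 10^8 / 2.74 × 10^6 ≈ 3.99
n = 4

4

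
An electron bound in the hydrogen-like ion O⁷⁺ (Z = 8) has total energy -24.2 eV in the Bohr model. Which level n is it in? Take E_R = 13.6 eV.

6

E_n = −E_R Z²/n² ⇒ n² = E_R Z²/(−E_n) = 13.6 × 8² / 24.2 ≈ 35.97
n = 6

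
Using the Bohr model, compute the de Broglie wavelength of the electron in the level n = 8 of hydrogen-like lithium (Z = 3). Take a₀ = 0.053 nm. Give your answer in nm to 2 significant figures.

The Bohr quantisation condition is nλ = 2πr_n.
r_n = n²a₀/Z = 1.1 nm
λ = 2πr_n/n = 2π·1.1/8 = 0.89 nm

0.89 nm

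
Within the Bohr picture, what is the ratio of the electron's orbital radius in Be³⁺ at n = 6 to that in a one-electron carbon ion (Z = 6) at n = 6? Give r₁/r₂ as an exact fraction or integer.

3/2

r ∝ Z^-1 · n^2
r₁/r₂ = (4/6)^-1 · (6/6)^2 = 3/2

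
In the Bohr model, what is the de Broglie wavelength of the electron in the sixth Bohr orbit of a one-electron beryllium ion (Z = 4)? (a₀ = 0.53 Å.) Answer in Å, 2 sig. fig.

The Bohr quantisation condition is nλ = 2πr_n.
r_n = n²a₀/Z = 4.8 Å
λ = 2πr_n/n = 2π·4.8/6 = 5.0 Å

5.0 Å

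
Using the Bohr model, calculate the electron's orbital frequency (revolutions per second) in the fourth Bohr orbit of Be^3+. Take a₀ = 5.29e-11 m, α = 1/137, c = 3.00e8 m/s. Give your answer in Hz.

1.65e15 Hz

r = n²a₀/Z = 2.12e-10 m, v = Zαc/n = 2.19e6 m/s
f = v/(2πr) = 1.65e15 Hz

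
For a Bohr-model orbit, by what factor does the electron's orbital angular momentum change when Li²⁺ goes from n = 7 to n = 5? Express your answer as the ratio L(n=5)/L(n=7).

L = nℏ depends only on n, so L ∝ n.
L(n=5)/L(n=7) = (5/7)^1 = 5/7

5/7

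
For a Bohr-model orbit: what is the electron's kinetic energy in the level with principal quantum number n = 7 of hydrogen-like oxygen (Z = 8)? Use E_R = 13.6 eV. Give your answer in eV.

For a Coulomb orbit the virial theorem gives K = −E_n.
E_n = −E_R·Z²/n², so K = E_R·Z²/n² = 13.6 × 8²/7² = 17.8 eV

17.8 eV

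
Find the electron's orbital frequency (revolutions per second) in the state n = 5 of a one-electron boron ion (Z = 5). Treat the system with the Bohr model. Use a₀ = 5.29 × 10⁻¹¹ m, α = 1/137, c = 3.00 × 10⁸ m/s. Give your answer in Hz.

1.32 × 10¹⁵ Hz

r = n²a₀/Z = 2.64 × 10⁻¹⁰ m, v = Zαc/n = 2.19 × 10⁶ m/s
f = v/(2πr) = 1.32 × 10¹⁵ Hz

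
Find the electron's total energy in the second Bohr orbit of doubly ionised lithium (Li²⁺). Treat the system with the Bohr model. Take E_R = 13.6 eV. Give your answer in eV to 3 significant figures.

-30.6 eV

E_n = −E_R·Z²/n² = −13.6 × 3²/2² = -30.6 eV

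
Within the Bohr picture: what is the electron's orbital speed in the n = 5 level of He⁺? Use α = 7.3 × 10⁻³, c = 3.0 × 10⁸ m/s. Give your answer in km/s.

880 km/s

v_n = Zαc/n = 2 × 0.0073 × 3.0 × 10⁸ / 5
    = 880 km/s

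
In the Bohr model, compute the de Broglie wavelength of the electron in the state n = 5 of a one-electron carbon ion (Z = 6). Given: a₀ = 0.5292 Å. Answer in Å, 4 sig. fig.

2.771 Å

The Bohr quantisation condition is nλ = 2πr_n.
r_n = n²a₀/Z = 2.205 Å
λ = 2πr_n/n = 2π·2.205/5 = 2.771 Å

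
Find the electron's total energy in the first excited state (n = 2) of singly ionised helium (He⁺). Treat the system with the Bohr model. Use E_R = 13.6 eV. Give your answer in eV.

E_n = −E_R·Z²/n² = −13.6 × 2²/2² = -13.6 eV

-13.6 eV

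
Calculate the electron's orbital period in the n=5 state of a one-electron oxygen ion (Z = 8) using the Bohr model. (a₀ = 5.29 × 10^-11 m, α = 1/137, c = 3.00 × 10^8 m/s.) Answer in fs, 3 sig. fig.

r = n²a₀/Z = 5²·5.29 × 10^-11/8 = 1.65 × 10^-10 m
v = Zαc/n = 8·0.00730·3.00 × 10^8/5 = 3.50 × 10^6 m/s
T = 2πr/v = 2.96 × 10^-16 s = 0.296 fs

0.296 fs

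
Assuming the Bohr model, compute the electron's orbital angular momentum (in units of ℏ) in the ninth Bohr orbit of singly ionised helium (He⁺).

9

L_n = nℏ, so L/ℏ = n = 9.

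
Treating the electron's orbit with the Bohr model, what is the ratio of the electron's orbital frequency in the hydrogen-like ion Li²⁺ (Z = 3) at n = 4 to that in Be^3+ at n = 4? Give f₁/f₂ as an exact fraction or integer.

9/16

f ∝ Z^2 · n^-3
f₁/f₂ = (3/4)^2 · (4/4)^-3 = 9/16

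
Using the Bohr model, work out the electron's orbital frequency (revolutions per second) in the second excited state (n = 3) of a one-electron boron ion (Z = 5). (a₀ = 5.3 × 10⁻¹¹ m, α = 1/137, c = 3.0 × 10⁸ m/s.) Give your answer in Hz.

r = n²a₀/Z = 9.5 × 10⁻¹¹ m, v = Zαc/n = 3.6 × 10⁶ m/s
f = v/(2πr) = 6.1 × 10¹⁵ Hz

6.1 × 10¹⁵ Hz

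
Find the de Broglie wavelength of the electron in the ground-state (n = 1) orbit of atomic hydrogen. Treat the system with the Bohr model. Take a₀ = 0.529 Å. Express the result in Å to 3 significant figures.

The Bohr quantisation condition is nλ = 2πr_n.
r_n = n²a₀/Z = 0.529 Å
λ = 2πr_n/n = 2π·0.529/1 = 3.32 Å

3.32 Å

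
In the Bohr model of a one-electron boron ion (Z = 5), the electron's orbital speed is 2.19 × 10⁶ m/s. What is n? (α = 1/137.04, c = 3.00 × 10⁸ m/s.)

v_n = Zαc/n ⇒ n = Zαc/v = 5 × 0.00730 × 3.00 × 10⁸ / 2.19 × 10⁶ ≈ 5.00
n = 5

5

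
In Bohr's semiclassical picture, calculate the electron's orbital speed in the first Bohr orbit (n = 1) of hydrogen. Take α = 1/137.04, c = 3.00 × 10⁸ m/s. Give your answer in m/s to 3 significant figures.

v_n = Zαc/n = 1 × 0.00730 × 3.00 × 10⁸ / 1
    = 2.19 × 10⁶ m/s

2.19 × 10⁶ m/s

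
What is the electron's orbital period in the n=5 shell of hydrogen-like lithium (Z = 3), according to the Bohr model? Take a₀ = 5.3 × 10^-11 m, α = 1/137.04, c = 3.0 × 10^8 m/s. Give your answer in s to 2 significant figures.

r = n²a₀/Z = 5²·5.3 × 10^-11/3 = 4.4 × 10^-10 m
v = Zαc/n = 3·0.0073·3.0 × 10^8/5 = 1.3 × 10^6 m/s
T = 2πr/v = 2.1 × 10^-15 s

2.1 × 10^-15 s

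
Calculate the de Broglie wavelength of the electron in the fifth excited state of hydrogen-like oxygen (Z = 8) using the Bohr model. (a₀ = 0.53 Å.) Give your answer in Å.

The Bohr quantisation condition is nλ = 2πr_n.
r_n = n²a₀/Z = 2.4 Å
λ = 2πr_n/n = 2π·2.4/6 = 2.5 Å

2.5 Å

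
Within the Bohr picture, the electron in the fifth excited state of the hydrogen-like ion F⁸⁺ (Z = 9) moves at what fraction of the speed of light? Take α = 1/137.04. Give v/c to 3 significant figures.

0.0109

v_n = Zαc/n, so v/c = Zα/n = 9 × 0.00730 / 6 = 0.0109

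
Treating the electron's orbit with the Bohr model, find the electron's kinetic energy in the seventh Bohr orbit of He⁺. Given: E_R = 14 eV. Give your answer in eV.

For a Coulomb orbit the virial theorem gives K = −E_n.
E_n = −E_R·Z²/n², so K = E_R·Z²/n² = 14 × 2²/7² = 1.1 eV

1.1 eV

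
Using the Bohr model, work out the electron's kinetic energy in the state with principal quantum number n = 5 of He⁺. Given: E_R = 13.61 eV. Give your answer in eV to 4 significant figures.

For a Coulomb orbit the virial theorem gives K = −E_n.
E_n = −E_R·Z²/n², so K = E_R·Z²/n² = 13.61 × 2²/5² = 2.178 eV

2.178 eV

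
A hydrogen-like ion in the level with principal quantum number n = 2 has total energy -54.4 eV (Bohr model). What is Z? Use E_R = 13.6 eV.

E_n = −E_R Z²/n² ⇒ Z² = −E_n n²/E_R = 54.4 × 2² / 13.6 ≈ 16.00
Z = 4

4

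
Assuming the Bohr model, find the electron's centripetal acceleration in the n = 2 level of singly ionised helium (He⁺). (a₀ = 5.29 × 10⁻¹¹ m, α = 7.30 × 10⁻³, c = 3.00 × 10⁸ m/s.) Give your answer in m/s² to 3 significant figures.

r = n²a₀/Z = 1.06 × 10⁻¹⁰ m, v = Zαc/n = 2.19 × 10⁶ m/s
a = v²/r = (2.19 × 10⁶)² / 1.06 × 10⁻¹⁰ = 4.53 × 10²² m/s²

4.53 × 10²² m/s²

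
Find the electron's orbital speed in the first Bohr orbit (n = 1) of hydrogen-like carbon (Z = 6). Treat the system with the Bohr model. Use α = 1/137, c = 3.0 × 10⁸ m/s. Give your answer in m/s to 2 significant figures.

v_n = Zαc/n = 6 × 0.0073 × 3.0 × 10⁸ / 1
    = 1.3 × 10⁷ m/s

1.3 × 10⁷ m/s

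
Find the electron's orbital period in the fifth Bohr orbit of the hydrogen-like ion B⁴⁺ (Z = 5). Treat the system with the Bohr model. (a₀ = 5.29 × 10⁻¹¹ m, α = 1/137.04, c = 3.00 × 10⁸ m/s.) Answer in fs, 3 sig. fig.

r = n²a₀/Z = 5²·5.29 × 10⁻¹¹/5 = 2.64 × 10⁻¹⁰ m
v = Zαc/n = 5·0.00730·3.00 × 10⁸/5 = 2.19 × 10⁶ m/s
T = 2πr/v = 7.59 × 10⁻¹⁶ s = 0.759 fs

0.759 fs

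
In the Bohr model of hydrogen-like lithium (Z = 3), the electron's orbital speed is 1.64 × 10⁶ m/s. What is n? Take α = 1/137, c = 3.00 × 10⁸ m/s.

4

v_n = Zαc/n ⇒ n = Zαc/v = 3 × 0.00730 × 3.00 × 10⁸ / 1.64 × 10⁶ ≈ 4.01
n = 4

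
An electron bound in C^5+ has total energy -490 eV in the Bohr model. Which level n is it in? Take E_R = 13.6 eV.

E_n = −E_R Z²/n² ⇒ n² = E_R Z²/(−E_n) = 13.6 × 6² / 490 ≈ 1.00
n = 1

1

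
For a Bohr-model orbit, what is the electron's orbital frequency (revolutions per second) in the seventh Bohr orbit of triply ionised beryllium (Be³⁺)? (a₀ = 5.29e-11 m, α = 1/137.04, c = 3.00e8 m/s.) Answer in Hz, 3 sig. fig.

r = n²a₀/Z = 6.48e-10 m, v = Zαc/n = 1.25e6 m/s
f = v/(2πr) = 3.07e14 Hz

3.07e14 Hz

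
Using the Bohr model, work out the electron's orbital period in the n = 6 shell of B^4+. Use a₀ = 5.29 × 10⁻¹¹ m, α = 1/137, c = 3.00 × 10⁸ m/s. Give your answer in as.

1310 as

r = n²a₀/Z = 6²·5.29 × 10⁻¹¹/5 = 3.81 × 10⁻¹⁰ m
v = Zαc/n = 5·0.00730·3.00 × 10⁸/6 = 1.82 × 10⁶ m/s
T = 2πr/v = 1.31 × 10⁻¹⁵ s = 1310 as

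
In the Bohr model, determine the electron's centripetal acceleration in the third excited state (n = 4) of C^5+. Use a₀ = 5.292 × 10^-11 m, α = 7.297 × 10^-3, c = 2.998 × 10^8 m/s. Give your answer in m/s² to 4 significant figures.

r = n²a₀/Z = 1.411 × 10^-10 m, v = Zαc/n = 3.281 × 10^6 m/s
a = v²/r = (3.281 × 10^6)² / 1.411 × 10^-10 = 7.630 × 10^22 m/s²

7.630 × 10^22 m/s²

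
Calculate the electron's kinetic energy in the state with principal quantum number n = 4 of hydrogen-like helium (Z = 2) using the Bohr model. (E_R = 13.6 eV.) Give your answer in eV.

3.40 eV

For a Coulomb orbit the virial theorem gives K = −E_n.
E_n = −E_R·Z²/n², so K = E_R·Z²/n² = 13.6 × 2²/4² = 3.40 eV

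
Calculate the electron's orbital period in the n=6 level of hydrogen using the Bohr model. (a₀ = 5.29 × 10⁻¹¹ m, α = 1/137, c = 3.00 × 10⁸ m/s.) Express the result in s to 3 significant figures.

r = n²a₀/Z = 6²·5.29 × 10⁻¹¹/1 = 1.90 × 10⁻⁹ m
v = Zαc/n = 1·0.00730·3.00 × 10⁸/6 = 3.65 × 10⁵ m/s
T = 2πr/v = 3.28 × 10⁻¹⁴ s

3.28 × 10⁻¹⁴ s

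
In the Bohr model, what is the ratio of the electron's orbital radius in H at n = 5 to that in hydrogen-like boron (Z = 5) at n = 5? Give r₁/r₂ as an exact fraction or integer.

r ∝ Z^-1 · n^2
r₁/r₂ = (1/5)^-1 · (5/5)^2 = 5

5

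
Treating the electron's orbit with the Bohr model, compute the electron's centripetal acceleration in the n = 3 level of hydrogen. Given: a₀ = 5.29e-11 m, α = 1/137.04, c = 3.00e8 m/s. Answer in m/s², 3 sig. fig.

r = n²a₀/Z = 4.76e-10 m, v = Zαc/n = 7.30e5 m/s
a = v²/r = (7.30e5)² / 4.76e-10 = 1.12e21 m/s²

1.12e21 m/s²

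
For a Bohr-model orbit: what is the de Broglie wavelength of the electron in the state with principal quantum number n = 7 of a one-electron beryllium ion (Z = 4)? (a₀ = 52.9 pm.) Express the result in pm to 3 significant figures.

582 pm

The Bohr quantisation condition is nλ = 2πr_n.
r_n = n²a₀/Z = 648 pm
λ = 2πr_n/n = 2π·648/7 = 582 pm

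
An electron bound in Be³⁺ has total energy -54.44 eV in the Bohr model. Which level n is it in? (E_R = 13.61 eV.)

2

E_n = −E_R Z²/n² ⇒ n² = E_R Z²/(−E_n) = 13.61 × 4² / 54.44 ≈ 4.00
n = 2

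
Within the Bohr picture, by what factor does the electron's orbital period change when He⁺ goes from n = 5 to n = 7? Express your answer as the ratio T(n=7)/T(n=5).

343/125

T ∝ Z^-2 · n^3; with Z fixed, T ∝ n^3.
T(n=7)/T(n=5) = (7/5)^3 = 343/125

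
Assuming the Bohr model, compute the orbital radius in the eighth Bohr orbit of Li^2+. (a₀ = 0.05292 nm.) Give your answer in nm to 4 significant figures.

r_n = n²a₀/Z = 8² × 0.05292 / 3
    = 64 × 0.05292 / 3 = 1.129 nm

1.129 nm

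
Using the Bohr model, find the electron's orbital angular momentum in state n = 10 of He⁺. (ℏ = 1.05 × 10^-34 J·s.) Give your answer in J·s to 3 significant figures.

1.05 × 10^-33 J·s

L_n = nℏ = 10 × 1.05 × 10^-34 = 1.05 × 10^-33 J·s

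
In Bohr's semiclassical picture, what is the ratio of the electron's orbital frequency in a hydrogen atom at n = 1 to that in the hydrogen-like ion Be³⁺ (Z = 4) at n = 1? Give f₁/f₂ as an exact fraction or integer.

1/16

f ∝ Z^2 · n^-3
f₁/f₂ = (1/4)^2 · (1/1)^-3 = 1/16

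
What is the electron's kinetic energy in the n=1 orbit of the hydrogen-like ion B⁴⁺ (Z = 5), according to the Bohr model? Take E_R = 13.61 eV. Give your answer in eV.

For a Coulomb orbit the virial theorem gives K = −E_n.
E_n = −E_R·Z²/n², so K = E_R·Z²/n² = 13.61 × 5²/1² = 340.2 eV

340.2 eV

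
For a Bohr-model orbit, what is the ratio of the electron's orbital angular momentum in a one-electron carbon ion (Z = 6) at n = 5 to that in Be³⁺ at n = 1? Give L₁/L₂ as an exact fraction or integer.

5

L = nℏ is independent of Z.
L₁/L₂ = n₁/n₂ = 5/1 = 5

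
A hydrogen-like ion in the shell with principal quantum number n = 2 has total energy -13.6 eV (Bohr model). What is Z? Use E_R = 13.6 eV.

2

E_n = −E_R Z²/n² ⇒ Z² = −E_n n²/E_R = 13.6 × 2² / 13.6 ≈ 4.00
Z = 2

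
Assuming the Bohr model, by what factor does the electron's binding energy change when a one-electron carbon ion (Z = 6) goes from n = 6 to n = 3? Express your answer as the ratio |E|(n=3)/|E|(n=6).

|E| ∝ Z^2 · n^-2; with Z fixed, |E| ∝ n^-2.
|E|(n=3)/|E|(n=6) = (3/6)^-2 = 4

4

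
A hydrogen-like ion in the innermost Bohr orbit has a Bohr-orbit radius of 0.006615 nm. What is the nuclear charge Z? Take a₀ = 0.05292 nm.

8

r_n = n²a₀/Z ⇒ Z = n²a₀/r = 1² × 0.05292 / 0.006615 ≈ 8.00
Z = 8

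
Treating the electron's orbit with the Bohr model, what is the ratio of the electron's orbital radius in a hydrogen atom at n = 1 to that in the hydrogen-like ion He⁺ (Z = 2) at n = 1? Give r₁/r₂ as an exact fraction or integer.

2

r ∝ Z^-1 · n^2
r₁/r₂ = (1/2)^-1 · (1/1)^2 = 2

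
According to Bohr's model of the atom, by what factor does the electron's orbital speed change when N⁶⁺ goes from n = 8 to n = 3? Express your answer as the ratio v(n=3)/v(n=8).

v ∝ Z^1 · n^-1; with Z fixed, v ∝ n^-1.
v(n=3)/v(n=8) = (3/8)^-1 = 8/3

8/3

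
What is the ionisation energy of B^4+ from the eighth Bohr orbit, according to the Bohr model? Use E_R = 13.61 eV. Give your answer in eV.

E_n = −E_R·Z²/n² = −13.61 × 5²/8² eV = -5.316 eV
Ionisation energy = −E_n = 5.316 eV

5.316 eV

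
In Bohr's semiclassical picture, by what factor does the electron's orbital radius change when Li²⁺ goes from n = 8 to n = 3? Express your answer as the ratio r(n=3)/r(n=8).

9/64

r ∝ Z^-1 · n^2; with Z fixed, r ∝ n^2.
r(n=3)/r(n=8) = (3/8)^2 = 9/64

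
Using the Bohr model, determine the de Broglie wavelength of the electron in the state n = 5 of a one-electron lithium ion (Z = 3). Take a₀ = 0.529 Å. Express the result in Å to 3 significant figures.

The Bohr quantisation condition is nλ = 2πr_n.
r_n = n²a₀/Z = 4.41 Å
λ = 2πr_n/n = 2π·4.41/5 = 5.54 Å

5.54 Å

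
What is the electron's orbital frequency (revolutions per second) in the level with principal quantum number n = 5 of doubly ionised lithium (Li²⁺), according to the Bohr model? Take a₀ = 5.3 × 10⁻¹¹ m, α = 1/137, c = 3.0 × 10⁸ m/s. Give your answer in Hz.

4.7 × 10¹⁴ Hz

r = n²a₀/Z = 4.4 × 10⁻¹⁰ m, v = Zαc/n = 1.3 × 10⁶ m/s
f = v/(2πr) = 4.7 × 10¹⁴ Hz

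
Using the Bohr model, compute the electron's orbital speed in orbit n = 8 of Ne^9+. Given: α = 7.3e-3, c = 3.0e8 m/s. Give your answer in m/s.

v_n = Zαc/n = 10 × 0.0073 × 3.0e8 / 8
    = 2.7e6 m/s

2.7e6 m/s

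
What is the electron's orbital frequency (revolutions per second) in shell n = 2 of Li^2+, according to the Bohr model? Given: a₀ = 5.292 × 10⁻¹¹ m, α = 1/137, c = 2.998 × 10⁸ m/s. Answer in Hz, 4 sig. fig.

r = n²a₀/Z = 7.056 × 10⁻¹¹ m, v = Zαc/n = 3.282 × 10⁶ m/s
f = v/(2πr) = 7.404 × 10¹⁵ Hz

7.404 × 10¹⁵ Hz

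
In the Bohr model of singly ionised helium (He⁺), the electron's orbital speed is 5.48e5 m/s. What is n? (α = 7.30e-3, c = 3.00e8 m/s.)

8

v_n = Zαc/n ⇒ n = Zαc/v = 2 × 0.00730 × 3.00e8 / 5.48e5 ≈ 7.99
n = 8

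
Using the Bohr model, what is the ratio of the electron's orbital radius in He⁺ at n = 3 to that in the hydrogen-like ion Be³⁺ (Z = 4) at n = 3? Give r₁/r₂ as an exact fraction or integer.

r ∝ Z^-1 · n^2
r₁/r₂ = (2/4)^-1 · (3/3)^2 = 2

2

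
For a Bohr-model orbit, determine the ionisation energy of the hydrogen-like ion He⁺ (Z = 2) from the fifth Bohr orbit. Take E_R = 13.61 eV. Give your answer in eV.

2.178 eV

E_n = −E_R·Z²/n² = −13.61 × 2²/5² eV = -2.178 eV
Ionisation energy = −E_n = 2.178 eV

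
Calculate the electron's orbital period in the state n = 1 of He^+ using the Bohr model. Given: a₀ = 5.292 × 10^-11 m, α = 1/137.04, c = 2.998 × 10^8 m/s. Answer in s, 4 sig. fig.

r = n²a₀/Z = 1²·5.292 × 10^-11/2 = 2.646 × 10^-11 m
v = Zαc/n = 2·0.007297·2.998 × 10^8/1 = 4.375 × 10^6 m/s
T = 2πr/v = 3.800 × 10^-17 s

3.800 × 10^-17 s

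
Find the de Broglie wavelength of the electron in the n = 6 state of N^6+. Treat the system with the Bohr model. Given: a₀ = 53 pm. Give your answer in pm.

The Bohr quantisation condition is nλ = 2πr_n.
r_n = n²a₀/Z = 270 pm
λ = 2πr_n/n = 2π·270/6 = 290 pm

290 pm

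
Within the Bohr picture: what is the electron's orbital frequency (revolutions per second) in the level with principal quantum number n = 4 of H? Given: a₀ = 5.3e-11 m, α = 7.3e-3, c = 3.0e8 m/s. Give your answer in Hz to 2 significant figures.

r = n²a₀/Z = 8.5e-10 m, v = Zαc/n = 5.5e5 m/s
f = v/(2πr) = 1.0e14 Hz

1.0e14 Hz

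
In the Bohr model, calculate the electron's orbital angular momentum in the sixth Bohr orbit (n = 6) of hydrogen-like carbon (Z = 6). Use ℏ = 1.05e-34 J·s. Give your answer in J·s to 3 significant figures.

L_n = nℏ = 6 × 1.05e-34 = 6.30e-34 J·s

6.30e-34 J·s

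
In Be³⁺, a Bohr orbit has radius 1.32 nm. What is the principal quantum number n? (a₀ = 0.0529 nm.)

10

r_n = n²a₀/Z ⇒ n² = rZ/a₀ = 1.32 × 4 / 0.0529 ≈ 99.81
n = 10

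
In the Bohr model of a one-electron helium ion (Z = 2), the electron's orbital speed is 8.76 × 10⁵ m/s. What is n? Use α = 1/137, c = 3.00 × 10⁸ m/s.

v_n = Zαc/n ⇒ n = Zαc/v = 2 × 0.00730 × 3.00 × 10⁸ / 8.76 × 10⁵ ≈ 5.00
n = 5

5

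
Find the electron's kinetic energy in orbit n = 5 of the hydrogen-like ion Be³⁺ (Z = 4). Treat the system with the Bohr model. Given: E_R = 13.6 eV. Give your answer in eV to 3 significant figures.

For a Coulomb orbit the virial theorem gives K = −E_n.
E_n = −E_R·Z²/n², so K = E_R·Z²/n² = 13.6 × 4²/5² = 8.70 eV

8.70 eV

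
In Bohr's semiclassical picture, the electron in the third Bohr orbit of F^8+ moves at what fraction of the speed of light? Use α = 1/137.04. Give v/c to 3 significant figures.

v_n = Zαc/n, so v/c = Zα/n = 9 × 0.00730 / 3 = 0.0219

0.0219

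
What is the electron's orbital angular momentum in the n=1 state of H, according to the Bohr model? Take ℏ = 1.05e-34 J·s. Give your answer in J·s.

1.05e-34 J·s

L_n = nℏ = 1 × 1.05e-34 = 1.05e-34 J·s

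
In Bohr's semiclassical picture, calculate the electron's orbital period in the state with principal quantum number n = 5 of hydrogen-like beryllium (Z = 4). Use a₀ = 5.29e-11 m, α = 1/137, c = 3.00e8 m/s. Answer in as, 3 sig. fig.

r = n²a₀/Z = 5²·5.29e-11/4 = 3.31e-10 m
v = Zαc/n = 4·0.00730·3.00e8/5 = 1.75e6 m/s
T = 2πr/v = 1.19e-15 s = 1190 as

1190 as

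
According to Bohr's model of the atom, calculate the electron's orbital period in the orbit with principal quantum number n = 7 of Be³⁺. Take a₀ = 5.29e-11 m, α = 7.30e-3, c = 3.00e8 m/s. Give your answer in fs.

r = n²a₀/Z = 7²·5.29e-11/4 = 6.48e-10 m
v = Zαc/n = 4·0.00730·3.00e8/7 = 1.25e6 m/s
T = 2πr/v = 3.25e-15 s = 3.25 fs

3.25 fs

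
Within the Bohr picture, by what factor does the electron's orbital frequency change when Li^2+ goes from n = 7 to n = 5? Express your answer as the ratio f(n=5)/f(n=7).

343/125

f ∝ Z^2 · n^-3; with Z fixed, f ∝ n^-3.
f(n=5)/f(n=7) = (5/7)^-3 = 343/125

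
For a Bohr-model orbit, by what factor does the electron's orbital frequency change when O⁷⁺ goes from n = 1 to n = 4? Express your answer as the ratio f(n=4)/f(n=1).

f ∝ Z^2 · n^-3; with Z fixed, f ∝ n^-3.
f(n=4)/f(n=1) = (4/1)^-3 = 1/64

1/64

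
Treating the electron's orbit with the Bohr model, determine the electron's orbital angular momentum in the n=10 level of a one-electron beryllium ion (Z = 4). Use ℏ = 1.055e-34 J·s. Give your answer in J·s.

L_n = nℏ = 10 × 1.055e-34 = 1.055e-33 J·s

1.055e-33 J·s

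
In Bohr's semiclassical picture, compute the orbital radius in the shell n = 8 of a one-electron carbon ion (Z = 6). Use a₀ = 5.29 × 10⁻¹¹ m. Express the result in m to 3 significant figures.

r_n = n²a₀/Z = 8² × 5.29 × 10⁻¹¹ / 6
    = 64 × 5.29 × 10⁻¹¹ / 6 = 5.64 × 10⁻¹⁰ m

5.64 × 10⁻¹⁰ m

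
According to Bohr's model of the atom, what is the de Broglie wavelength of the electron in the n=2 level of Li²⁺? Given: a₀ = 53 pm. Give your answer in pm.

220 pm

The Bohr quantisation condition is nλ = 2πr_n.
r_n = n²a₀/Z = 71 pm
λ = 2πr_n/n = 2π·71/2 = 220 pm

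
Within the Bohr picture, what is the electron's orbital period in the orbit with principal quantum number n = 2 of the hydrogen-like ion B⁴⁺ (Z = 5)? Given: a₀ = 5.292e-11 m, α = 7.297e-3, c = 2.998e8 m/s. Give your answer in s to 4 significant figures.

r = n²a₀/Z = 2²·5.292e-11/5 = 4.234e-11 m
v = Zαc/n = 5·0.007297·2.998e8/2 = 5.469e6 m/s
T = 2πr/v = 4.864e-17 s

4.864e-17 s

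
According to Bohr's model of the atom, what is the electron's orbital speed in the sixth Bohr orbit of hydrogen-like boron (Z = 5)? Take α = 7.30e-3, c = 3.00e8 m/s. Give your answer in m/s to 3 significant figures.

1.82e6 m/s

v_n = Zαc/n = 5 × 0.00730 × 3.00e8 / 6
    = 1.82e6 m/s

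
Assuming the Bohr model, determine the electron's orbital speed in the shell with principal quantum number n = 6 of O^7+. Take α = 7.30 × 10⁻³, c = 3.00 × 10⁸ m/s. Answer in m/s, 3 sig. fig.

v_n = Zαc/n = 8 × 0.00730 × 3.00 × 10⁸ / 6
    = 2.92 × 10⁶ m/s

2.92 × 10⁶ m/s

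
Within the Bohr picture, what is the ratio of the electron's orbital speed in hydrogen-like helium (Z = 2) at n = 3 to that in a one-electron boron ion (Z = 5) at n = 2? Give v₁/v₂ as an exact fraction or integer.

v ∝ Z^1 · n^-1
v₁/v₂ = (2/5)^1 · (3/2)^-1 = 4/15

4/15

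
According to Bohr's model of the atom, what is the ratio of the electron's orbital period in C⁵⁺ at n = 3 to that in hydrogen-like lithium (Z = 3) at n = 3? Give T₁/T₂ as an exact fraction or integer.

T ∝ Z^-2 · n^3
T₁/T₂ = (6/3)^-2 · (3/3)^3 = 1/4

1/4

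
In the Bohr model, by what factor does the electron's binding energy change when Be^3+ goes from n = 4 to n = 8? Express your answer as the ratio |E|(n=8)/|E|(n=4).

1/4

|E| ∝ Z^2 · n^-2; with Z fixed, |E| ∝ n^-2.
|E|(n=8)/|E|(n=4) = (8/4)^-2 = 1/4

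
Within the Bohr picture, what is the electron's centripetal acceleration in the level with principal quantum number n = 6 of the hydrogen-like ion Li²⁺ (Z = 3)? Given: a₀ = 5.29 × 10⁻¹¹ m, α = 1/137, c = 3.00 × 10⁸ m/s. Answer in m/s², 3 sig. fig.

r = n²a₀/Z = 6.35 × 10⁻¹⁰ m, v = Zαc/n = 1.09 × 10⁶ m/s
a = v²/r = (1.09 × 10⁶)² / 6.35 × 10⁻¹⁰ = 1.89 × 10²¹ m/s²

1.89 × 10²¹ m/s²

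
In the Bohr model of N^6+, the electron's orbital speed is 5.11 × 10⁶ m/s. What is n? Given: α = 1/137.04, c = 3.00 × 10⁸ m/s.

v_n = Zαc/n ⇒ n = Zαc/v = 7 × 0.00730 × 3.00 × 10⁸ / 5.11 × 10⁶ ≈ 3.00
n = 3

3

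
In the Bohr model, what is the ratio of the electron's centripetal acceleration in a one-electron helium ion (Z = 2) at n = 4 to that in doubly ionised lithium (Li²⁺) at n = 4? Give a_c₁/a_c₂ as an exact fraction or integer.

8/27

a_c ∝ Z^3 · n^-4
a_c₁/a_c₂ = (2/3)^3 · (4/4)^-4 = 8/27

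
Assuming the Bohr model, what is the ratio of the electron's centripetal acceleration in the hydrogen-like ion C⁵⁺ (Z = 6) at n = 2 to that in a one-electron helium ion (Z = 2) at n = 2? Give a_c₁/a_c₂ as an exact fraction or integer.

27

a_c ∝ Z^3 · n^-4
a_c₁/a_c₂ = (6/2)^3 · (2/2)^-4 = 27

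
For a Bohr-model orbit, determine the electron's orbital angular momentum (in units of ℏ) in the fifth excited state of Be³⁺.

L_n = nℏ, so L/ℏ = n = 6.

6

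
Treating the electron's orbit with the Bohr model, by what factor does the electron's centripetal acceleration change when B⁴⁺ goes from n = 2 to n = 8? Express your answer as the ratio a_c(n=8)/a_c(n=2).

1/256

a_c ∝ Z^3 · n^-4; with Z fixed, a_c ∝ n^-4.
a_c(n=8)/a_c(n=2) = (8/2)^-4 = 1/256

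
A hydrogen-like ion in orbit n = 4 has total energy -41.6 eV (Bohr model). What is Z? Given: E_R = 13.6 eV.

7

E_n = −E_R Z²/n² ⇒ Z² = −E_n n²/E_R = 41.6 × 4² / 13.6 ≈ 48.94
Z = 7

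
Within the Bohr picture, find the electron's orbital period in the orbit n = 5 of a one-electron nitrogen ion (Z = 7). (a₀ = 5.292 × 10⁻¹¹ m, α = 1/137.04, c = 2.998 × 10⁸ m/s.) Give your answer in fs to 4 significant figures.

0.3877 fs

r = n²a₀/Z = 5²·5.292 × 10⁻¹¹/7 = 1.890 × 10⁻¹⁰ m
v = Zαc/n = 7·0.007297·2.998 × 10⁸/5 = 3.063 × 10⁶ m/s
T = 2πr/v = 3.877 × 10⁻¹⁶ s = 0.3877 fs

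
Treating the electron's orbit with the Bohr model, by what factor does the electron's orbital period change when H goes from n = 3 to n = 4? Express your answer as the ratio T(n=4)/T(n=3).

64/27

T ∝ Z^-2 · n^3; with Z fixed, T ∝ n^3.
T(n=4)/T(n=3) = (4/3)^3 = 64/27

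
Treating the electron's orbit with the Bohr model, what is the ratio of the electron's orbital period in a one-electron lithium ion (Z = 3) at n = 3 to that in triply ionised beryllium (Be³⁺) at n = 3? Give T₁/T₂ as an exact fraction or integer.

T ∝ Z^-2 · n^3
T₁/T₂ = (3/4)^-2 · (3/3)^3 = 16/9

16/9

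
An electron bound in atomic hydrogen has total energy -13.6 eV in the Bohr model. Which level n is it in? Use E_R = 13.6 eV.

1

E_n = −E_R Z²/n² ⇒ n² = E_R Z²/(−E_n) = 13.6 × 1² / 13.6 ≈ 1.00
n = 1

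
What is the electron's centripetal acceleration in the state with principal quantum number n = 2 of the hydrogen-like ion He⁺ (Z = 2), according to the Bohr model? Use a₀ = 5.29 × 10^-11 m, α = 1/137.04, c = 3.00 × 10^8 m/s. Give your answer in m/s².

r = n²a₀/Z = 1.06 × 10^-10 m, v = Zαc/n = 2.19 × 10^6 m/s
a = v²/r = (2.19 × 10^6)² / 1.06 × 10^-10 = 4.53 × 10^22 m/s²

4.53 × 10^22 m/s²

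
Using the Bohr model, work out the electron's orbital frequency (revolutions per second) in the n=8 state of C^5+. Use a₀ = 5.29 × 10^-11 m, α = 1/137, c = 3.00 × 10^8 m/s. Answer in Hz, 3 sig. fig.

4.63 × 10^14 Hz

r = n²a₀/Z = 5.64 × 10^-10 m, v = Zαc/n = 1.64 × 10^6 m/s
f = v/(2πr) = 4.63 × 10^14 Hz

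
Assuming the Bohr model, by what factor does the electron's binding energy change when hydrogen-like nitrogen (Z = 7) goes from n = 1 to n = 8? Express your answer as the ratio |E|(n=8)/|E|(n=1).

|E| ∝ Z^2 · n^-2; with Z fixed, |E| ∝ n^-2.
|E|(n=8)/|E|(n=1) = (8/1)^-2 = 1/64

1/64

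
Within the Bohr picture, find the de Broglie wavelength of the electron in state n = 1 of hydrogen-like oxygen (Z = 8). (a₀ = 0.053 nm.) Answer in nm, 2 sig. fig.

0.042 nm

The Bohr quantisation condition is nλ = 2πr_n.
r_n = n²a₀/Z = 0.0066 nm
λ = 2πr_n/n = 2π·0.0066/1 = 0.042 nm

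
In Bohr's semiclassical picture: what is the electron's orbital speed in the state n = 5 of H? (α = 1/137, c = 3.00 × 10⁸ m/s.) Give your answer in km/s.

v_n = Zαc/n = 1 × 0.00730 × 3.00 × 10⁸ / 5
    = 438 km/s

438 km/s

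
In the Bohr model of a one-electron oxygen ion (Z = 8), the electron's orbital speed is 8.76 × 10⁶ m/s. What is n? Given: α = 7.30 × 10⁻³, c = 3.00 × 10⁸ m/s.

2

v_n = Zαc/n ⇒ n = Zαc/v = 8 × 0.00730 × 3.00 × 10⁸ / 8.76 × 10⁶ ≈ 2.00
n = 2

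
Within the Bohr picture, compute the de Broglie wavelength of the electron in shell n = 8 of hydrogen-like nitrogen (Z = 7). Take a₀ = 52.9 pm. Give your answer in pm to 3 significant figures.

The Bohr quantisation condition is nλ = 2πr_n.
r_n = n²a₀/Z = 484 pm
λ = 2πr_n/n = 2π·484/8 = 380 pm

380 pm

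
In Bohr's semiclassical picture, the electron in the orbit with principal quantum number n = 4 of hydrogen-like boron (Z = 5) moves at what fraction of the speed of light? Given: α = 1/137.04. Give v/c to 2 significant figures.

0.0091

v_n = Zαc/n, so v/c = Zα/n = 5 × 0.0073 / 4 = 0.0091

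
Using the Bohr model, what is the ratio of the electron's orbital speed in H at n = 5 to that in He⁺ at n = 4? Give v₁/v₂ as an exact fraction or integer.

2/5

v ∝ Z^1 · n^-1
v₁/v₂ = (1/2)^1 · (5/4)^-1 = 2/5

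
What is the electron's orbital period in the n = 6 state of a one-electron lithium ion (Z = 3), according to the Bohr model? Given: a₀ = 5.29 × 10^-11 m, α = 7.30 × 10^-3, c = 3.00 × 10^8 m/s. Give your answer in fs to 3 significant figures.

3.64 fs

r = n²a₀/Z = 6²·5.29 × 10^-11/3 = 6.35 × 10^-10 m
v = Zαc/n = 3·0.00730·3.00 × 10^8/6 = 1.09 × 10^6 m/s
T = 2πr/v = 3.64 × 10^-15 s = 3.64 fs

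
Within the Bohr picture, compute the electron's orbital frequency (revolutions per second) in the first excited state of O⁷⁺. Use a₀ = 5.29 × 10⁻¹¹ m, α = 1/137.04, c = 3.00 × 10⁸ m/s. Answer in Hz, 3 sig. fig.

r = n²a₀/Z = 2.65 × 10⁻¹¹ m, v = Zαc/n = 8.76 × 10⁶ m/s
f = v/(2πr) = 5.27 × 10¹⁶ Hz

5.27 × 10¹⁶ Hz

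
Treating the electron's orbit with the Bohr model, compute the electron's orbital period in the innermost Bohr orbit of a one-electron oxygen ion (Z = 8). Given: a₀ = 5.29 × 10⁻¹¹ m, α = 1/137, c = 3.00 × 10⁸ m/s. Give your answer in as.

2.37 as

r = n²a₀/Z = 1²·5.29 × 10⁻¹¹/8 = 6.61 × 10⁻¹² m
v = Zαc/n = 8·0.00730·3.00 × 10⁸/1 = 1.75 × 10⁷ m/s
T = 2πr/v = 2.37 × 10⁻¹⁸ s = 2.37 as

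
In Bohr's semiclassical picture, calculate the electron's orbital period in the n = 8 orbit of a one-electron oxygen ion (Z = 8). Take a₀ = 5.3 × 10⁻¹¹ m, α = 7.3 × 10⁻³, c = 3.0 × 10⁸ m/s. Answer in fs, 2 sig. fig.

r = n²a₀/Z = 8²·5.3 × 10⁻¹¹/8 = 4.2 × 10⁻¹⁰ m
v = Zαc/n = 8·0.0073·3.0 × 10⁸/8 = 2.2 × 10⁶ m/s
T = 2πr/v = 1.2 × 10⁻¹⁵ s = 1.2 fs

1.2 fs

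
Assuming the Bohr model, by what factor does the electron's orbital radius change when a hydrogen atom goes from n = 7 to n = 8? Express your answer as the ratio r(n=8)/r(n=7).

r ∝ Z^-1 · n^2; with Z fixed, r ∝ n^2.
r(n=8)/r(n=7) = (8/7)^2 = 64/49

64/49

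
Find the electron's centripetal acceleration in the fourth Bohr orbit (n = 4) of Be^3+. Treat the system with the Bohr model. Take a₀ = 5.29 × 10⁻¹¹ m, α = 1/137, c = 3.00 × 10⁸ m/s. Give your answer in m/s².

r = n²a₀/Z = 2.12 × 10⁻¹⁰ m, v = Zαc/n = 2.19 × 10⁶ m/s
a = v²/r = (2.19 × 10⁶)² / 2.12 × 10⁻¹⁰ = 2.27 × 10²² m/s²

2.27 × 10²² m/s²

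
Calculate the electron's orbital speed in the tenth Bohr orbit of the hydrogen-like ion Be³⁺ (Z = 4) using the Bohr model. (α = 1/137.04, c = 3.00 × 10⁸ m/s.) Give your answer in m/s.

v_n = Zαc/n = 4 × 0.00730 × 3.00 × 10⁸ / 10
    = 8.76 × 10⁵ m/s

8.76 × 10⁵ m/s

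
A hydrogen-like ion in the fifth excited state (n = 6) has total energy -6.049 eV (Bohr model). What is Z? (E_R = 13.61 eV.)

4

E_n = −E_R Z²/n² ⇒ Z² = −E_n n²/E_R = 6.049 × 6² / 13.61 ≈ 16.00
Z = 4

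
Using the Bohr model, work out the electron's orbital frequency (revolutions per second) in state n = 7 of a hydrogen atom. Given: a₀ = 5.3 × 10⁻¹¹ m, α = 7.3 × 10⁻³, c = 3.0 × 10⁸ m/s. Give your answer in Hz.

1.9 × 10¹³ Hz

r = n²a₀/Z = 2.6 × 10⁻⁹ m, v = Zαc/n = 3.1 × 10⁵ m/s
f = v/(2πr) = 1.9 × 10¹³ Hz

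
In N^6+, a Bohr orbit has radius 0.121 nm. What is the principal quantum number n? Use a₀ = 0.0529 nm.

r_n = n²a₀/Z ⇒ n² = rZ/a₀ = 0.121 × 7 / 0.0529 ≈ 16.01
n = 4

4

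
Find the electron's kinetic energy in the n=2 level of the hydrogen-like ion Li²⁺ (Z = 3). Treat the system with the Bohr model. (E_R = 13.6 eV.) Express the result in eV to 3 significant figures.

30.6 eV

For a Coulomb orbit the virial theorem gives K = −E_n.
E_n = −E_R·Z²/n², so K = E_R·Z²/n² = 13.6 × 3²/2² = 30.6 eV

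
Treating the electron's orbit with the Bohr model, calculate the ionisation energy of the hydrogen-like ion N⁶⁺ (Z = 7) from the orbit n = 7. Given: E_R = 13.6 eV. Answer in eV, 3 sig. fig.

13.6 eV

E_n = −E_R·Z²/n² = −13.6 × 7²/7² eV = -13.6 eV
Ionisation energy = −E_n = 13.6 eV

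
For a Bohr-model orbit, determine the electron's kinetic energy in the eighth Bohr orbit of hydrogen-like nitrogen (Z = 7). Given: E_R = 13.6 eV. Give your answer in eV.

10.4 eV

For a Coulomb orbit the virial theorem gives K = −E_n.
E_n = −E_R·Z²/n², so K = E_R·Z²/n² = 13.6 × 7²/8² = 10.4 eV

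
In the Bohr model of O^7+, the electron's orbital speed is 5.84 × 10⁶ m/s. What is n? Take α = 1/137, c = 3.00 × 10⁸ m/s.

v_n = Zαc/n ⇒ n = Zαc/v = 8 × 0.00730 × 3.00 × 10⁸ / 5.84 × 10⁶ ≈ 3.00
n = 3

3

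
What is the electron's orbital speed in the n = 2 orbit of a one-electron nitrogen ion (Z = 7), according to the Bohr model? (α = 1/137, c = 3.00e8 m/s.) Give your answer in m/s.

7.66e6 m/s

v_n = Zαc/n = 7 × 0.00730 × 3.00e8 / 2
    = 7.66e6 m/s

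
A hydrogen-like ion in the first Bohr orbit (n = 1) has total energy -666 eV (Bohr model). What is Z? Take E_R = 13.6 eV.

E_n = −E_R Z²/n² ⇒ Z² = −E_n n²/E_R = 666 × 1² / 13.6 ≈ 48.97
Z = 7

7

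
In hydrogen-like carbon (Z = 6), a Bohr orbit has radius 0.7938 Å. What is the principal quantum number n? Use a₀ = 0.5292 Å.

3

r_n = n²a₀/Z ⇒ n² = rZ/a₀ = 0.7938 × 6 / 0.5292 ≈ 9.00
n = 3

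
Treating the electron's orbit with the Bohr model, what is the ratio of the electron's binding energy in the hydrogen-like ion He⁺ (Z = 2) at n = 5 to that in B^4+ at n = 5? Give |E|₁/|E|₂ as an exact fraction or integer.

|E| ∝ Z^2 · n^-2
|E|₁/|E|₂ = (2/5)^2 · (5/5)^-2 = 4/25

4/25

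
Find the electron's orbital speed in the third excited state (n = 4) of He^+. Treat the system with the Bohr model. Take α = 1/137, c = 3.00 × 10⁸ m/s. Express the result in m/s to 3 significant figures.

1.09 × 10⁶ m/s

v_n = Zαc/n = 2 × 0.00730 × 3.00 × 10⁸ / 4
    = 1.09 × 10⁶ m/s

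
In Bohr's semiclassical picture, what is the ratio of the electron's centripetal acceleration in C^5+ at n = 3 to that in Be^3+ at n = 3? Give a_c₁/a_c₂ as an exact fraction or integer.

a_c ∝ Z^3 · n^-4
a_c₁/a_c₂ = (6/4)^3 · (3/3)^-4 = 27/8

27/8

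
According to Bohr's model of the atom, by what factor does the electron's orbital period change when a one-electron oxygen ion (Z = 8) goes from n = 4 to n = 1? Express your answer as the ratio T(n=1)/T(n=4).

1/64

T ∝ Z^-2 · n^3; with Z fixed, T ∝ n^3.
T(n=1)/T(n=4) = (1/4)^3 = 1/64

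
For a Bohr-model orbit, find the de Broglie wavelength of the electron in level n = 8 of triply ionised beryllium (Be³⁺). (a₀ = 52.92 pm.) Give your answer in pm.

665.0 pm

The Bohr quantisation condition is nλ = 2πr_n.
r_n = n²a₀/Z = 846.7 pm
λ = 2πr_n/n = 2π·846.7/8 = 665.0 pm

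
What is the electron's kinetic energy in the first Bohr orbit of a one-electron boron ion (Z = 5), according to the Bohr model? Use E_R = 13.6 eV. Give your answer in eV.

340 eV

For a Coulomb orbit the virial theorem gives K = −E_n.
E_n = −E_R·Z²/n², so K = E_R·Z²/n² = 13.6 × 5²/1² = 340 eV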